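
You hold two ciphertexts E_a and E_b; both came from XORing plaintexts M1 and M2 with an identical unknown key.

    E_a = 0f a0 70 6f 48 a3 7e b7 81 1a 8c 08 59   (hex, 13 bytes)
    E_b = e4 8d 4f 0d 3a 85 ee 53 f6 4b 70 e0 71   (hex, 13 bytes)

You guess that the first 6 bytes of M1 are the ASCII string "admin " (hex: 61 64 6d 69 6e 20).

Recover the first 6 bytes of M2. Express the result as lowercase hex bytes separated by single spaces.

8a 49 52 0b 1c 06

First, E_a ⊕ E_b = (M1 ⊕ K) ⊕ (M2 ⊕ K) = M1 ⊕ M2, so the key drops out. Then M2 = (M1 ⊕ M2) ⊕ M1 over the first 6 bytes.
byte 0: (0f ^ e4) ^ 61 = eb ^ 61 = 8a
byte 1: (a0 ^ 8d) ^ 64 = 2d ^ 64 = 49
byte 2: (70 ^ 4f) ^ 6d = 3f ^ 6d = 52
byte 3: (6f ^ 0d) ^ 69 = 62 ^ 69 = 0b
byte 4: (48 ^ 3a) ^ 6e = 72 ^ 6e = 1c
byte 5: (a3 ^ 85) ^ 20 = 26 ^ 20 = 06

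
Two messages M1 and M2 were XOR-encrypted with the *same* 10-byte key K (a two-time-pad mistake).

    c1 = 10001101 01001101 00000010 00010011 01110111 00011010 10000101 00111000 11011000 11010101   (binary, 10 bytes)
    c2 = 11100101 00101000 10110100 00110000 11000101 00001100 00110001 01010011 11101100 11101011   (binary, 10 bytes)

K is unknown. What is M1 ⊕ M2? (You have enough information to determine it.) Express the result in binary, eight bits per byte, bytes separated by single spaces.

c1 ⊕ c2 = (M1 ⊕ K) ⊕ (M2 ⊕ K) = M1 ⊕ M2 — the shared key cancels under XOR.
141 XOR 229 = 104
 77 XOR  40 = 101
  2 XOR 180 = 182
 19 XOR  48 =  35
119 XOR 197 = 178
 26 XOR  12 =  22
133 XOR  49 = 180
 56 XOR  83 = 107
216 XOR 236 =  52
213 XOR 235 =  62

01101000 01100101 10110110 00100011 10110010 00010110 10110100 01101011 00110100 00111110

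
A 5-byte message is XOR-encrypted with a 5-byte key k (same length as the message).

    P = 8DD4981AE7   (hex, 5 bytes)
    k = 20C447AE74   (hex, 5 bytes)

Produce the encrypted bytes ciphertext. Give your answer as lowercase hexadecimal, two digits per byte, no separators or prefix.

ad10dfb493

XOR is its own inverse, so applying the key byte-wise gives the result directly.
8d ^ 20 = ad
d4 ^ c4 = 10
98 ^ 47 = df
1a ^ ae = b4
e7 ^ 74 = 93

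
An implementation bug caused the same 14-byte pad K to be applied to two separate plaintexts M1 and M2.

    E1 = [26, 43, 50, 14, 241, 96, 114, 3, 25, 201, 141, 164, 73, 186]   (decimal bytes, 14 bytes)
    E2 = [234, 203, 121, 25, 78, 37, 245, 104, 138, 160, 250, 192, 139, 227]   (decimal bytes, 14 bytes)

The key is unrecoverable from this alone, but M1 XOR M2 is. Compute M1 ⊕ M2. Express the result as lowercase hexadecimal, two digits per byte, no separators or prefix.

f0e04b17bf45876b93697764c259

E1 ⊕ E2 = (M1 ⊕ K) ⊕ (M2 ⊕ K) = M1 ⊕ M2 — the shared key cancels under XOR.
byte 0:  26 XOR 234 = 240
byte 1:  43 XOR 203 = 224
byte 2:  50 XOR 121 =  75
byte 3:  14 XOR  25 =  23
byte 4: 241 XOR  78 = 191
byte 5:  96 XOR  37 =  69
byte 6: 114 XOR 245 = 135
byte 7:   3 XOR 104 = 107
byte 8:  25 XOR 138 = 147
byte 9: 201 XOR 160 = 105
byte 10: 141 XOR 250 = 119
byte 11: 164 XOR 192 = 100
byte 12:  73 XOR 139 = 194
byte 13: 186 XOR 227 =  89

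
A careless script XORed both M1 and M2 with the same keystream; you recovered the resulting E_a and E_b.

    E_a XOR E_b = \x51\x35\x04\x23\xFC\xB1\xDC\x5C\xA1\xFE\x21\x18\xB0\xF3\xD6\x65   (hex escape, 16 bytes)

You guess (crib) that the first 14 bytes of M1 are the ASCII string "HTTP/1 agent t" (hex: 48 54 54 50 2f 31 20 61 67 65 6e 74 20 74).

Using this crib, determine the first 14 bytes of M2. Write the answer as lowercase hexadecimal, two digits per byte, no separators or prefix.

Since E_a ⊕ E_b = M1 ⊕ M2, XORing with the guessed M1 bytes yields the corresponding M2 bytes: M2 = (E_a ⊕ E_b) ⊕ M1.
byte 0:  81 xor  72 =  25
byte 1:  53 xor  84 =  97
byte 2:   4 xor  84 =  80
byte 3:  35 xor  80 = 115
byte 4: 252 xor  47 = 211
byte 5: 177 xor  49 = 128
byte 6: 220 xor  32 = 252
byte 7:  92 xor  97 =  61
byte 8: 161 xor 103 = 198
byte 9: 254 xor 101 = 155
byte 10:  33 xor 110 =  79
byte 11:  24 xor 116 = 108
byte 12: 176 xor  32 = 144
byte 13: 243 xor 116 = 135

19615073d380fc3dc69b4f6c9087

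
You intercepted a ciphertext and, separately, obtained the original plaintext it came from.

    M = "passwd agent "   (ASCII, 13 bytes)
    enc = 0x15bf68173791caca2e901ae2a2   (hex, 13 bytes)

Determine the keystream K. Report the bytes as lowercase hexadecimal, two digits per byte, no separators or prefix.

Since enc = M ⊕ K, XORing both sides with M gives K = M ⊕ enc.
byte 0: 70 xor 15 = 65
byte 1: 61 xor bf = de
byte 2: 73 xor 68 = 1b
byte 3: 73 xor 17 = 64
byte 4: 77 xor 37 = 40
byte 5: 64 xor 91 = f5
byte 6: 20 xor ca = ea
byte 7: 61 xor ca = ab
byte 8: 67 xor 2e = 49
byte 9: 65 xor 90 = f5
byte 10: 6e xor 1a = 74
byte 11: 74 xor e2 = 96
byte 12: 20 xor a2 = 82

65de1b6440f5eaab49f5749682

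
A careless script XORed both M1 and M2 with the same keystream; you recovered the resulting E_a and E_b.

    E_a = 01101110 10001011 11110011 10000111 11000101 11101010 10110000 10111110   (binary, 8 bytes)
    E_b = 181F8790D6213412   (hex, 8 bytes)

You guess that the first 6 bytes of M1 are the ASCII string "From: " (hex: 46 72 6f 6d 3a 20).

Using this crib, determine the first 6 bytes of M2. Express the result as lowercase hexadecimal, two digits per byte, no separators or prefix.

First, E_a ⊕ E_b = (M1 ⊕ K) ⊕ (M2 ⊕ K) = M1 ⊕ M2, so the key drops out. Then M2 = (M1 ⊕ M2) ⊕ M1 over the first 6 bytes.
byte 0: (6e ⊕ 18) ⊕ 46 = 76 ⊕ 46 = 30
byte 1: (8b ⊕ 1f) ⊕ 72 = 94 ⊕ 72 = e6
byte 2: (f3 ⊕ 87) ⊕ 6f = 74 ⊕ 6f = 1b
byte 3: (87 ⊕ 90) ⊕ 6d = 17 ⊕ 6d = 7a
byte 4: (c5 ⊕ d6) ⊕ 3a = 13 ⊕ 3a = 29
byte 5: (ea ⊕ 21) ⊕ 20 = cb ⊕ 20 = eb

30e61b7a29eb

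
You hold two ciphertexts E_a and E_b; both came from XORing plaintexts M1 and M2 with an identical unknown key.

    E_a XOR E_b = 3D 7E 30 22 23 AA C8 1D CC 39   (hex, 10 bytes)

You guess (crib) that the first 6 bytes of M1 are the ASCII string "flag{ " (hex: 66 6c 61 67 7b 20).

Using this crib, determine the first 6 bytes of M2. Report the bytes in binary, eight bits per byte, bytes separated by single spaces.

Since E_a ⊕ E_b = M1 ⊕ M2, XORing with the guessed M1 bytes yields the corresponding M2 bytes: M2 = (E_a ⊕ E_b) ⊕ M1.
byte 0:  61 xor 102 =  91
byte 1: 126 xor 108 =  18
byte 2:  48 xor  97 =  81
byte 3:  34 xor 103 =  69
byte 4:  35 xor 123 =  88
byte 5: 170 xor  32 = 138

01011011 00010010 01010001 01000101 01011000 10001010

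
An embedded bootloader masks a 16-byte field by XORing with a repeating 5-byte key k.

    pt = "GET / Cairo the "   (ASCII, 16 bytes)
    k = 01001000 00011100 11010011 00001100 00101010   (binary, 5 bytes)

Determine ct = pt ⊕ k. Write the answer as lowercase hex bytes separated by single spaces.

The 5-byte key repeats, so the effective keystream is 48 1c d3 0c 2a 48 1c d3 0c 2a 48 1c d3 0c 2a 48.
byte 0: 47 XOR 48 = 0f
byte 1: 45 XOR 1c = 59
byte 2: 54 XOR d3 = 87
byte 3: 20 XOR 0c = 2c
byte 4: 2f XOR 2a = 05
byte 5: 20 XOR 48 = 68
byte 6: 43 XOR 1c = 5f
byte 7: 61 XOR d3 = b2
byte 8: 69 XOR 0c = 65
byte 9: 72 XOR 2a = 58
byte 10: 6f XOR 48 = 27
byte 11: 20 XOR 1c = 3c
byte 12: 74 XOR d3 = a7
byte 13: 68 XOR 0c = 64
byte 14: 65 XOR 2a = 4f
byte 15: 20 XOR 48 = 68

0f 59 87 2c 05 68 5f b2 65 58 27 3c a7 64 4f 68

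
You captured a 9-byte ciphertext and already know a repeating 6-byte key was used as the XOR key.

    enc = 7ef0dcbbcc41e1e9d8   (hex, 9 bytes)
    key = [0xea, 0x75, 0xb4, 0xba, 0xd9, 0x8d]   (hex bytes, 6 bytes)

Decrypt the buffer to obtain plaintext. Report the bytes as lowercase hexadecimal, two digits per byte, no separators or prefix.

9485680115cc0b9c6c

The 6-byte key repeats, so the effective keystream is ea 75 b4 ba d9 8d ea 75 b4.
byte 0: 7e xor ea = 94
byte 1: f0 xor 75 = 85
byte 2: dc xor b4 = 68
byte 3: bb xor ba = 01
byte 4: cc xor d9 = 15
byte 5: 41 xor 8d = cc
byte 6: e1 xor ea = 0b
byte 7: e9 xor 75 = 9c
byte 8: d8 xor b4 = 6c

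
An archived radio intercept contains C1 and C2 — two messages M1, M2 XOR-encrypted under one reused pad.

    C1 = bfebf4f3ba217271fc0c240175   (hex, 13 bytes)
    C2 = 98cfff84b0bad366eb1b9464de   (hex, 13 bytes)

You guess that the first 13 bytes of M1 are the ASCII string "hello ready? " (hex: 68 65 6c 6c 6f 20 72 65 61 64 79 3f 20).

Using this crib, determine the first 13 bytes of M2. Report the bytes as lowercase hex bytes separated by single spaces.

First, C1 ⊕ C2 = (M1 ⊕ K) ⊕ (M2 ⊕ K) = M1 ⊕ M2, so the key drops out. Then M2 = (M1 ⊕ M2) ⊕ M1 over the first 13 bytes.
byte 0: (bf ⊕ 98) ⊕ 68 = 27 ⊕ 68 = 4f
byte 1: (eb ⊕ cf) ⊕ 65 = 24 ⊕ 65 = 41
byte 2: (f4 ⊕ ff) ⊕ 6c = 0b ⊕ 6c = 67
byte 3: (f3 ⊕ 84) ⊕ 6c = 77 ⊕ 6c = 1b
byte 4: (ba ⊕ b0) ⊕ 6f = 0a ⊕ 6f = 65
byte 5: (21 ⊕ ba) ⊕ 20 = 9b ⊕ 20 = bb
byte 6: (72 ⊕ d3) ⊕ 72 = a1 ⊕ 72 = d3
byte 7: (71 ⊕ 66) ⊕ 65 = 17 ⊕ 65 = 72
byte 8: (fc ⊕ eb) ⊕ 61 = 17 ⊕ 61 = 76
byte 9: (0c ⊕ 1b) ⊕ 64 = 17 ⊕ 64 = 73
byte 10: (24 ⊕ 94) ⊕ 79 = b0 ⊕ 79 = c9
byte 11: (01 ⊕ 64) ⊕ 3f = 65 ⊕ 3f = 5a
byte 12: (75 ⊕ de) ⊕ 20 = ab ⊕ 20 = 8b

4f 41 67 1b 65 bb d3 72 76 73 c9 5a 8b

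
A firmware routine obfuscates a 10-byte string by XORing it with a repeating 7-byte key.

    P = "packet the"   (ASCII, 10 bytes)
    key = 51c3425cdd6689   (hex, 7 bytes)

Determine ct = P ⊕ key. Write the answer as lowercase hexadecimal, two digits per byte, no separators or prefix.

21a22137b812a925ab27

The 7-byte key repeats, so the effective keystream is 51 c3 42 5c dd 66 89 51 c3 42.
byte 0: 70 ⊕ 51 = 21
byte 1: 61 ⊕ c3 = a2
byte 2: 63 ⊕ 42 = 21
byte 3: 6b ⊕ 5c = 37
byte 4: 65 ⊕ dd = b8
byte 5: 74 ⊕ 66 = 12
byte 6: 20 ⊕ 89 = a9
byte 7: 74 ⊕ 51 = 25
byte 8: 68 ⊕ c3 = ab
byte 9: 65 ⊕ 42 = 27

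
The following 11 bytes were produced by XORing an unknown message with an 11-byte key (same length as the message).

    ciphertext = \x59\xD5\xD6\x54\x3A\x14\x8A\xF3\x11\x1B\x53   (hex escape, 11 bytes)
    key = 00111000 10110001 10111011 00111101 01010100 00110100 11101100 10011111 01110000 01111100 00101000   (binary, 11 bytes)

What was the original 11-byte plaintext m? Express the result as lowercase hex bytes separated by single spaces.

59 ⊕ 38 = 61
d5 ⊕ b1 = 64
d6 ⊕ bb = 6d
54 ⊕ 3d = 69
3a ⊕ 54 = 6e
14 ⊕ 34 = 20
8a ⊕ ec = 66
f3 ⊕ 9f = 6c
11 ⊕ 70 = 61
1b ⊕ 7c = 67
53 ⊕ 28 = 7b

61 64 6d 69 6e 20 66 6c 61 67 7b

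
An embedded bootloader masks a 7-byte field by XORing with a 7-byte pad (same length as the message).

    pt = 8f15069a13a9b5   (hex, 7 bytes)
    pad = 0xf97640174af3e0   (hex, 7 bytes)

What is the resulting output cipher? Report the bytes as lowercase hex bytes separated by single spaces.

10001111 xor 11111001 = 01110110
00010101 xor 01110110 = 01100011
00000110 xor 01000000 = 01000110
10011010 xor 00010111 = 10001101
00010011 xor 01001010 = 01011001
10101001 xor 11110011 = 01011010
10110101 xor 11100000 = 01010101

76 63 46 8d 59 5a 55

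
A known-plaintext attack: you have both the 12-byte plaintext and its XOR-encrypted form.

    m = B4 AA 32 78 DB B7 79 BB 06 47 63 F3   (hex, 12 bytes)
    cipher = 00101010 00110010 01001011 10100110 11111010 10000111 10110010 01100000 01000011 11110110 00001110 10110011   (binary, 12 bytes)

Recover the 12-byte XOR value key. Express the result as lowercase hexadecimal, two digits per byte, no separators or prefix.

9e9879de2130cbdb45b16d40

Since cipher = m ⊕ key, XORing both sides with m gives key = m ⊕ cipher.
byte 0: b4 ^ 2a = 9e
byte 1: aa ^ 32 = 98
byte 2: 32 ^ 4b = 79
byte 3: 78 ^ a6 = de
byte 4: db ^ fa = 21
byte 5: b7 ^ 87 = 30
byte 6: 79 ^ b2 = cb
byte 7: bb ^ 60 = db
byte 8: 06 ^ 43 = 45
byte 9: 47 ^ f6 = b1
byte 10: 63 ^ 0e = 6d
byte 11: f3 ^ b3 = 40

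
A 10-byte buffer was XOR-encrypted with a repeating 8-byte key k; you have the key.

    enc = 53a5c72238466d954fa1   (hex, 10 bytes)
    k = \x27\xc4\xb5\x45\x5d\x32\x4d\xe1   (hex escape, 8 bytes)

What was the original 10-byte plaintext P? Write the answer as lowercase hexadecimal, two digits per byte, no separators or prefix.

74617267657420746865

The 8-byte key repeats, so the effective keystream is 27 c4 b5 45 5d 32 4d e1 27 c4.
byte 0: 53 ⊕ 27 = 74
byte 1: a5 ⊕ c4 = 61
byte 2: c7 ⊕ b5 = 72
byte 3: 22 ⊕ 45 = 67
byte 4: 38 ⊕ 5d = 65
byte 5: 46 ⊕ 32 = 74
byte 6: 6d ⊕ 4d = 20
byte 7: 95 ⊕ e1 = 74
byte 8: 4f ⊕ 27 = 68
byte 9: a1 ⊕ c4 = 65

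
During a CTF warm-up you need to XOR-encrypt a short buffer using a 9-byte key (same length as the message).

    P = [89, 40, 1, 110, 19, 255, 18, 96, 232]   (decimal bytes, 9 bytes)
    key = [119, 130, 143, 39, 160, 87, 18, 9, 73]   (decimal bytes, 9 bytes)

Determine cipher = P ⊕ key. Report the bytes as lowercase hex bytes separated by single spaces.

XOR is its own inverse, so applying the key byte-wise gives the result directly.
 89 ⊕ 119 =  46
 40 ⊕ 130 = 170
  1 ⊕ 143 = 142
110 ⊕  39 =  73
 19 ⊕ 160 = 179
255 ⊕  87 = 168
 18 ⊕  18 =   0
 96 ⊕   9 = 105
232 ⊕  73 = 161

2e aa 8e 49 b3 a8 00 69 a1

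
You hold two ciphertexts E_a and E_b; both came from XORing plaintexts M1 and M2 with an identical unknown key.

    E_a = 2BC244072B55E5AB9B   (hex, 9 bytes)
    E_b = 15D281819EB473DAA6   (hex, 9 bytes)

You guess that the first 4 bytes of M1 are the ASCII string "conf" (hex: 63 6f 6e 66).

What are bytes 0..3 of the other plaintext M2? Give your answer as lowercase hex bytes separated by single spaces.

5d 7f ab e0

First, E_a ⊕ E_b = (M1 ⊕ K) ⊕ (M2 ⊕ K) = M1 ⊕ M2, so the key drops out. Then M2 = (M1 ⊕ M2) ⊕ M1 over the first 4 bytes.
byte 0: (2b ^ 15) ^ 63 = 3e ^ 63 = 5d
byte 1: (c2 ^ d2) ^ 6f = 10 ^ 6f = 7f
byte 2: (44 ^ 81) ^ 6e = c5 ^ 6e = ab
byte 3: (07 ^ 81) ^ 66 = 86 ^ 66 = e0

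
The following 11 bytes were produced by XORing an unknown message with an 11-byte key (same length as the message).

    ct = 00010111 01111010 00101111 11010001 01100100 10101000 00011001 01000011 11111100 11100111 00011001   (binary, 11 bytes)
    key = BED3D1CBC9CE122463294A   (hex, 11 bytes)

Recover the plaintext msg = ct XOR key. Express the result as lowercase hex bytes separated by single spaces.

a9 a9 fe 1a ad 66 0b 67 9f ce 53

byte 0: 17 xor be = a9
byte 1: 7a xor d3 = a9
byte 2: 2f xor d1 = fe
byte 3: d1 xor cb = 1a
byte 4: 64 xor c9 = ad
byte 5: a8 xor ce = 66
byte 6: 19 xor 12 = 0b
byte 7: 43 xor 24 = 67
byte 8: fc xor 63 = 9f
byte 9: e7 xor 29 = ce
byte 10: 19 xor 4a = 53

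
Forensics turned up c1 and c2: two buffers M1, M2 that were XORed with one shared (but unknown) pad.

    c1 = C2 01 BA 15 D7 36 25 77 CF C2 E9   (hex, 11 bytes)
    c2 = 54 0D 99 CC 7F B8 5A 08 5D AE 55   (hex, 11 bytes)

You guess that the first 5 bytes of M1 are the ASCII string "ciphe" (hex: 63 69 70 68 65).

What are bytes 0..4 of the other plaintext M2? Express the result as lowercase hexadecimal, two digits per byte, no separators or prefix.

First, c1 ⊕ c2 = (M1 ⊕ K) ⊕ (M2 ⊕ K) = M1 ⊕ M2, so the key drops out. Then M2 = (M1 ⊕ M2) ⊕ M1 over the first 5 bytes.
byte 0: (c2 ⊕ 54) ⊕ 63 = 96 ⊕ 63 = f5
byte 1: (01 ⊕ 0d) ⊕ 69 = 0c ⊕ 69 = 65
byte 2: (ba ⊕ 99) ⊕ 70 = 23 ⊕ 70 = 53
byte 3: (15 ⊕ cc) ⊕ 68 = d9 ⊕ 68 = b1
byte 4: (d7 ⊕ 7f) ⊕ 65 = a8 ⊕ 65 = cd

f56553b1cd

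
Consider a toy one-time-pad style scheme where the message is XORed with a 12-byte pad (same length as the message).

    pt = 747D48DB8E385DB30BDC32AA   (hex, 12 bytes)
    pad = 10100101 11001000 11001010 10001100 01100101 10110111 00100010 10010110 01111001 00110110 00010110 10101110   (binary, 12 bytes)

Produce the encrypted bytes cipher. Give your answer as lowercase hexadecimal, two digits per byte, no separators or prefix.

byte 0: 74 ^ a5 = d1
byte 1: 7d ^ c8 = b5
byte 2: 48 ^ ca = 82
byte 3: db ^ 8c = 57
byte 4: 8e ^ 65 = eb
byte 5: 38 ^ b7 = 8f
byte 6: 5d ^ 22 = 7f
byte 7: b3 ^ 96 = 25
byte 8: 0b ^ 79 = 72
byte 9: dc ^ 36 = ea
byte 10: 32 ^ 16 = 24
byte 11: aa ^ ae = 04

d1b58257eb8f7f2572ea2404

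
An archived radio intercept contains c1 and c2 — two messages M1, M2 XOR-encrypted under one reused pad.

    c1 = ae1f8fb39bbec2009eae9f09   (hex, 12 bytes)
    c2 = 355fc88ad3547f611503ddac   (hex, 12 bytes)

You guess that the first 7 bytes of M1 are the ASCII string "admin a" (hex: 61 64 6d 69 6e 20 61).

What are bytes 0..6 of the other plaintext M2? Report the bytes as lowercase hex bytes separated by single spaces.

fa 24 2a 50 26 ca dc

First, c1 ⊕ c2 = (M1 ⊕ K) ⊕ (M2 ⊕ K) = M1 ⊕ M2, so the key drops out. Then M2 = (M1 ⊕ M2) ⊕ M1 over the first 7 bytes.
byte 0: (ae XOR 35) XOR 61 = 9b XOR 61 = fa
byte 1: (1f XOR 5f) XOR 64 = 40 XOR 64 = 24
byte 2: (8f XOR c8) XOR 6d = 47 XOR 6d = 2a
byte 3: (b3 XOR 8a) XOR 69 = 39 XOR 69 = 50
byte 4: (9b XOR d3) XOR 6e = 48 XOR 6e = 26
byte 5: (be XOR 54) XOR 20 = ea XOR 20 = ca
byte 6: (c2 XOR 7f) XOR 61 = bd XOR 61 = dc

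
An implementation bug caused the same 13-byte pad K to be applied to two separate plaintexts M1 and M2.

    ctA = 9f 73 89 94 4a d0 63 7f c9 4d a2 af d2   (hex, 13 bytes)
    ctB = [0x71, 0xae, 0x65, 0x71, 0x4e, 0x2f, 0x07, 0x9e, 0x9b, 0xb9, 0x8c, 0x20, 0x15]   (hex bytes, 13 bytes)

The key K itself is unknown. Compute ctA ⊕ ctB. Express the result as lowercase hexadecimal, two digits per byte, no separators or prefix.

eeddece504ff64e152f42e8fc7

ctA ⊕ ctB = (M1 ⊕ K) ⊕ (M2 ⊕ K) = M1 ⊕ M2 — the shared key cancels under XOR.
159 ^ 113 = 238
115 ^ 174 = 221
137 ^ 101 = 236
148 ^ 113 = 229
 74 ^  78 =   4
208 ^  47 = 255
 99 ^   7 = 100
127 ^ 158 = 225
201 ^ 155 =  82
 77 ^ 185 = 244
162 ^ 140 =  46
175 ^  32 = 143
210 ^  21 = 199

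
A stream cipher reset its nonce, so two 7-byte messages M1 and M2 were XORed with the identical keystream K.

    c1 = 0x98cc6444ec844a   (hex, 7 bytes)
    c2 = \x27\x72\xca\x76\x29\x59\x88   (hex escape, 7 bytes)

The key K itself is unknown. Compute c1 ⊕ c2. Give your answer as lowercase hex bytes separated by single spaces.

c1 ⊕ c2 = (M1 ⊕ K) ⊕ (M2 ⊕ K) = M1 ⊕ M2 — the shared key cancels under XOR.
98 xor 27 = bf
cc xor 72 = be
64 xor ca = ae
44 xor 76 = 32
ec xor 29 = c5
84 xor 59 = dd
4a xor 88 = c2

bf be ae 32 c5 dd c2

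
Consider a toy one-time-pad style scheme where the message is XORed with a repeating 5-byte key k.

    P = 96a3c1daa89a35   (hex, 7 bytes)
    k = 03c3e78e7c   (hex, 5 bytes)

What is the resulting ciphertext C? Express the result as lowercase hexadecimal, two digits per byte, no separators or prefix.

95602654d499f6

The 5-byte key repeats, so the effective keystream is 03 c3 e7 8e 7c 03 c3.
byte 0: 96 xor 03 = 95
byte 1: a3 xor c3 = 60
byte 2: c1 xor e7 = 26
byte 3: da xor 8e = 54
byte 4: a8 xor 7c = d4
byte 5: 9a xor 03 = 99
byte 6: 35 xor c3 = f6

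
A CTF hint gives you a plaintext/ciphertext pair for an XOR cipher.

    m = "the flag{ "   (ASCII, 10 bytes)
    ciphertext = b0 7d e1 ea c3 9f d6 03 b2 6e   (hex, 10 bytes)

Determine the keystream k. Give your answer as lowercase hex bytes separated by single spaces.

Since ciphertext = m ⊕ k, XORing both sides with m gives k = m ⊕ ciphertext.
74 ⊕ b0 = c4
68 ⊕ 7d = 15
65 ⊕ e1 = 84
20 ⊕ ea = ca
66 ⊕ c3 = a5
6c ⊕ 9f = f3
61 ⊕ d6 = b7
67 ⊕ 03 = 64
7b ⊕ b2 = c9
20 ⊕ 6e = 4e

c4 15 84 ca a5 f3 b7 64 c9 4e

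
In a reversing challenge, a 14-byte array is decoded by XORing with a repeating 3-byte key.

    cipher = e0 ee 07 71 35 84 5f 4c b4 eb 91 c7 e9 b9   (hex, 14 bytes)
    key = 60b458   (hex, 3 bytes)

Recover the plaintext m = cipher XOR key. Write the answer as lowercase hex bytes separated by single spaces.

The 3-byte key repeats, so the effective keystream is 60 b4 58 60 b4 58 60 b4 58 60 b4 58 60 b4.
byte 0: e0 ^ 60 = 80
byte 1: ee ^ b4 = 5a
byte 2: 07 ^ 58 = 5f
byte 3: 71 ^ 60 = 11
byte 4: 35 ^ b4 = 81
byte 5: 84 ^ 58 = dc
byte 6: 5f ^ 60 = 3f
byte 7: 4c ^ b4 = f8
byte 8: b4 ^ 58 = ec
byte 9: eb ^ 60 = 8b
byte 10: 91 ^ b4 = 25
byte 11: c7 ^ 58 = 9f
byte 12: e9 ^ 60 = 89
byte 13: b9 ^ b4 = 0d

80 5a 5f 11 81 dc 3f f8 ec 8b 25 9f 89 0d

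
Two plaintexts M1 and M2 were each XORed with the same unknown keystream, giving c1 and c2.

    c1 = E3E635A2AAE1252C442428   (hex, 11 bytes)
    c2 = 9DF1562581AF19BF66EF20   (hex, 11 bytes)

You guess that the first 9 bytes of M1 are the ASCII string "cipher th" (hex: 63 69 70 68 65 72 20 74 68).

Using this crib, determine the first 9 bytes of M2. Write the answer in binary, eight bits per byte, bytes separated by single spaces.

First, c1 ⊕ c2 = (M1 ⊕ K) ⊕ (M2 ⊕ K) = M1 ⊕ M2, so the key drops out. Then M2 = (M1 ⊕ M2) ⊕ M1 over the first 9 bytes.
byte 0: (e3 xor 9d) xor 63 = 7e xor 63 = 1d
byte 1: (e6 xor f1) xor 69 = 17 xor 69 = 7e
byte 2: (35 xor 56) xor 70 = 63 xor 70 = 13
byte 3: (a2 xor 25) xor 68 = 87 xor 68 = ef
byte 4: (aa xor 81) xor 65 = 2b xor 65 = 4e
byte 5: (e1 xor af) xor 72 = 4e xor 72 = 3c
byte 6: (25 xor 19) xor 20 = 3c xor 20 = 1c
byte 7: (2c xor bf) xor 74 = 93 xor 74 = e7
byte 8: (44 xor 66) xor 68 = 22 xor 68 = 4a

00011101 01111110 00010011 11101111 01001110 00111100 00011100 11100111 01001010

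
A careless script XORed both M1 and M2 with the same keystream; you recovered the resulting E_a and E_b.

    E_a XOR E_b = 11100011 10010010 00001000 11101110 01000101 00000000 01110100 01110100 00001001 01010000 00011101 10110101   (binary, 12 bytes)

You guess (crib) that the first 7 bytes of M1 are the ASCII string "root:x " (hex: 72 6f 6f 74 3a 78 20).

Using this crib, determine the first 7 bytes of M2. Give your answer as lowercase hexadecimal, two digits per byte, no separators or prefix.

91fd679a7f7854

Since E_a ⊕ E_b = M1 ⊕ M2, XORing with the guessed M1 bytes yields the corresponding M2 bytes: M2 = (E_a ⊕ E_b) ⊕ M1.
11100011 ^ 01110010 = 10010001
10010010 ^ 01101111 = 11111101
00001000 ^ 01101111 = 01100111
11101110 ^ 01110100 = 10011010
01000101 ^ 00111010 = 01111111
00000000 ^ 01111000 = 01111000
01110100 ^ 00100000 = 01010100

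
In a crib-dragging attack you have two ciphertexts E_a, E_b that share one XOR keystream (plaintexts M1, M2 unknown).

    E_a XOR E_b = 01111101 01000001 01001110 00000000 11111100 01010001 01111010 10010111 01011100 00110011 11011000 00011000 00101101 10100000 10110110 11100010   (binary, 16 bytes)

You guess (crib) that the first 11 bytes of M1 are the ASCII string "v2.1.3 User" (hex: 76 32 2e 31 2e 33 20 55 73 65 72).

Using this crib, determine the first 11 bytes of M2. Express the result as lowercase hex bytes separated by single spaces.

Since E_a ⊕ E_b = M1 ⊕ M2, XORing with the guessed M1 bytes yields the corresponding M2 bytes: M2 = (E_a ⊕ E_b) ⊕ M1.
byte 0: 125 ⊕ 118 =  11
byte 1:  65 ⊕  50 = 115
byte 2:  78 ⊕  46 =  96
byte 3:   0 ⊕  49 =  49
byte 4: 252 ⊕  46 = 210
byte 5:  81 ⊕  51 =  98
byte 6: 122 ⊕  32 =  90
byte 7: 151 ⊕  85 = 194
byte 8:  92 ⊕ 115 =  47
byte 9:  51 ⊕ 101 =  86
byte 10: 216 ⊕ 114 = 170

0b 73 60 31 d2 62 5a c2 2f 56 aa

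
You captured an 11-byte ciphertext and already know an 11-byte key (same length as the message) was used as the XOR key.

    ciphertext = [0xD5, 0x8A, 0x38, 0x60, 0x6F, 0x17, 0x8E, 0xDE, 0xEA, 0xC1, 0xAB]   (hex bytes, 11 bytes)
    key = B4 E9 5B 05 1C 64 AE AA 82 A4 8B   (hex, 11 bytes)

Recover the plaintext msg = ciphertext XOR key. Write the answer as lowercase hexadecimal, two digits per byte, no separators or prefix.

213 ^ 180 =  97
138 ^ 233 =  99
 56 ^  91 =  99
 96 ^   5 = 101
111 ^  28 = 115
 23 ^ 100 = 115
142 ^ 174 =  32
222 ^ 170 = 116
234 ^ 130 = 104
193 ^ 164 = 101
171 ^ 139 =  32

6163636573732074686520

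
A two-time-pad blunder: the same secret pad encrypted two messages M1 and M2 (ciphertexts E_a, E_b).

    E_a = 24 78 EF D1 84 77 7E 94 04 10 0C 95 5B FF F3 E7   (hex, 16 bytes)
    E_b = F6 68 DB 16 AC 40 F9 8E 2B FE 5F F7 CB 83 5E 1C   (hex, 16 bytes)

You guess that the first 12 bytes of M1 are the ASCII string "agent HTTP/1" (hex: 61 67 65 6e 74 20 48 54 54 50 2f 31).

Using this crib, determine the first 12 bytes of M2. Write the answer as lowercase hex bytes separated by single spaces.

First, E_a ⊕ E_b = (M1 ⊕ K) ⊕ (M2 ⊕ K) = M1 ⊕ M2, so the key drops out. Then M2 = (M1 ⊕ M2) ⊕ M1 over the first 12 bytes.
byte 0: (24 ^ f6) ^ 61 = d2 ^ 61 = b3
byte 1: (78 ^ 68) ^ 67 = 10 ^ 67 = 77
byte 2: (ef ^ db) ^ 65 = 34 ^ 65 = 51
byte 3: (d1 ^ 16) ^ 6e = c7 ^ 6e = a9
byte 4: (84 ^ ac) ^ 74 = 28 ^ 74 = 5c
byte 5: (77 ^ 40) ^ 20 = 37 ^ 20 = 17
byte 6: (7e ^ f9) ^ 48 = 87 ^ 48 = cf
byte 7: (94 ^ 8e) ^ 54 = 1a ^ 54 = 4e
byte 8: (04 ^ 2b) ^ 54 = 2f ^ 54 = 7b
byte 9: (10 ^ fe) ^ 50 = ee ^ 50 = be
byte 10: (0c ^ 5f) ^ 2f = 53 ^ 2f = 7c
byte 11: (95 ^ f7) ^ 31 = 62 ^ 31 = 53

b3 77 51 a9 5c 17 cf 4e 7b be 7c 53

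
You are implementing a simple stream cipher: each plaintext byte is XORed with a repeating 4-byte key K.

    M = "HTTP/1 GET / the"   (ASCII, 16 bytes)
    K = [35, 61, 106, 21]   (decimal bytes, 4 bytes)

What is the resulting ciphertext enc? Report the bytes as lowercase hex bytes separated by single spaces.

6b 69 3e 45 0c 0c 4a 52 66 69 4a 3a 03 49 02 70

The 4-byte key repeats, so the effective keystream is 23 3d 6a 15 23 3d 6a 15 23 3d 6a 15 23 3d 6a 15.
byte 0:  72 xor  35 = 107
byte 1:  84 xor  61 = 105
byte 2:  84 xor 106 =  62
byte 3:  80 xor  21 =  69
byte 4:  47 xor  35 =  12
byte 5:  49 xor  61 =  12
byte 6:  32 xor 106 =  74
byte 7:  71 xor  21 =  82
byte 8:  69 xor  35 = 102
byte 9:  84 xor  61 = 105
byte 10:  32 xor 106 =  74
byte 11:  47 xor  21 =  58
byte 12:  32 xor  35 =   3
byte 13: 116 xor  61 =  73
byte 14: 104 xor 106 =   2
byte 15: 101 xor  21 = 112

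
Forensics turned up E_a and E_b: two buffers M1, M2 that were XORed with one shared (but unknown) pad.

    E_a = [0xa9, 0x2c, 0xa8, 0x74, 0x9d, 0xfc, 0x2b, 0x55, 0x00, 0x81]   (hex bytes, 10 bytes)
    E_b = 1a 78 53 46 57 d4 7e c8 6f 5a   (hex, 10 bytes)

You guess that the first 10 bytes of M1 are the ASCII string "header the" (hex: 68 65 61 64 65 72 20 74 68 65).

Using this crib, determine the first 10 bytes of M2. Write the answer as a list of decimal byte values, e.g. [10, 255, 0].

[219, 49, 154, 86, 175, 90, 117, 233, 7, 190]

First, E_a ⊕ E_b = (M1 ⊕ K) ⊕ (M2 ⊕ K) = M1 ⊕ M2, so the key drops out. Then M2 = (M1 ⊕ M2) ⊕ M1 over the first 10 bytes.
byte 0: (a9 XOR 1a) XOR 68 = b3 XOR 68 = db
byte 1: (2c XOR 78) XOR 65 = 54 XOR 65 = 31
byte 2: (a8 XOR 53) XOR 61 = fb XOR 61 = 9a
byte 3: (74 XOR 46) XOR 64 = 32 XOR 64 = 56
byte 4: (9d XOR 57) XOR 65 = ca XOR 65 = af
byte 5: (fc XOR d4) XOR 72 = 28 XOR 72 = 5a
byte 6: (2b XOR 7e) XOR 20 = 55 XOR 20 = 75
byte 7: (55 XOR c8) XOR 74 = 9d XOR 74 = e9
byte 8: (00 XOR 6f) XOR 68 = 6f XOR 68 = 07
byte 9: (81 XOR 5a) XOR 65 = db XOR 65 = be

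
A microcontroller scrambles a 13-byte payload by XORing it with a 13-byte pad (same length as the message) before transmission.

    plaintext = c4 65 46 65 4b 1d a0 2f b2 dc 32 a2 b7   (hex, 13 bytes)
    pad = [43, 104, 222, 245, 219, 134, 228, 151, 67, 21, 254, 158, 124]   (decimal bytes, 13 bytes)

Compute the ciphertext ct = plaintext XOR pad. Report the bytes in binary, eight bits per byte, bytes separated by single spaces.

11000100 ⊕ 00101011 = 11101111
01100101 ⊕ 01101000 = 00001101
01000110 ⊕ 11011110 = 10011000
01100101 ⊕ 11110101 = 10010000
01001011 ⊕ 11011011 = 10010000
00011101 ⊕ 10000110 = 10011011
10100000 ⊕ 11100100 = 01000100
00101111 ⊕ 10010111 = 10111000
10110010 ⊕ 01000011 = 11110001
11011100 ⊕ 00010101 = 11001001
00110010 ⊕ 11111110 = 11001100
10100010 ⊕ 10011110 = 00111100
10110111 ⊕ 01111100 = 11001011

11101111 00001101 10011000 10010000 10010000 10011011 01000100 10111000 11110001 11001001 11001100 00111100 11001011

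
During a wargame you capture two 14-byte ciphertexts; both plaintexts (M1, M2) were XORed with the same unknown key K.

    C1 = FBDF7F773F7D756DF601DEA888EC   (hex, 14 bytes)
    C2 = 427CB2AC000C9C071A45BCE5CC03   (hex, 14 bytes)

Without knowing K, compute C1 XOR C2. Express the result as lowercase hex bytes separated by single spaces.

b9 a3 cd db 3f 71 e9 6a ec 44 62 4d 44 ef

C1 ⊕ C2 = (M1 ⊕ K) ⊕ (M2 ⊕ K) = M1 ⊕ M2 — the shared key cancels under XOR.
byte 0: fb ^ 42 = b9
byte 1: df ^ 7c = a3
byte 2: 7f ^ b2 = cd
byte 3: 77 ^ ac = db
byte 4: 3f ^ 00 = 3f
byte 5: 7d ^ 0c = 71
byte 6: 75 ^ 9c = e9
byte 7: 6d ^ 07 = 6a
byte 8: f6 ^ 1a = ec
byte 9: 01 ^ 45 = 44
byte 10: de ^ bc = 62
byte 11: a8 ^ e5 = 4d
byte 12: 88 ^ cc = 44
byte 13: ec ^ 03 = ef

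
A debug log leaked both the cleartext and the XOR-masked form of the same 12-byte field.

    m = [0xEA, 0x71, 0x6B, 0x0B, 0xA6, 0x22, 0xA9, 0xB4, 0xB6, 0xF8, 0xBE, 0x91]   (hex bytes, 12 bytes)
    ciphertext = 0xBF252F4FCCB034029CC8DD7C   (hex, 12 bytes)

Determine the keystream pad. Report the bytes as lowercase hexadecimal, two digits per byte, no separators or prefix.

Since ciphertext = m ⊕ pad, XORing both sides with m gives pad = m ⊕ ciphertext.
ea ⊕ bf = 55
71 ⊕ 25 = 54
6b ⊕ 2f = 44
0b ⊕ 4f = 44
a6 ⊕ cc = 6a
22 ⊕ b0 = 92
a9 ⊕ 34 = 9d
b4 ⊕ 02 = b6
b6 ⊕ 9c = 2a
f8 ⊕ c8 = 30
be ⊕ dd = 63
91 ⊕ 7c = ed

555444446a929db62a3063ed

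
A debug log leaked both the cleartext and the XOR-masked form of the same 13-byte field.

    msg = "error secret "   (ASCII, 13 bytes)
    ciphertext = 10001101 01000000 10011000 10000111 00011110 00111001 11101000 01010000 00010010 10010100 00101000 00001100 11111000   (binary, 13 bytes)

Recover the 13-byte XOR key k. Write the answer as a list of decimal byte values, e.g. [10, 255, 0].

Since ciphertext = msg ⊕ k, XORing both sides with msg gives k = msg ⊕ ciphertext.
65 ^ 8d = e8
72 ^ 40 = 32
72 ^ 98 = ea
6f ^ 87 = e8
72 ^ 1e = 6c
20 ^ 39 = 19
73 ^ e8 = 9b
65 ^ 50 = 35
63 ^ 12 = 71
72 ^ 94 = e6
65 ^ 28 = 4d
74 ^ 0c = 78
20 ^ f8 = d8

[232, 50, 234, 232, 108, 25, 155, 53, 113, 230, 77, 120, 216]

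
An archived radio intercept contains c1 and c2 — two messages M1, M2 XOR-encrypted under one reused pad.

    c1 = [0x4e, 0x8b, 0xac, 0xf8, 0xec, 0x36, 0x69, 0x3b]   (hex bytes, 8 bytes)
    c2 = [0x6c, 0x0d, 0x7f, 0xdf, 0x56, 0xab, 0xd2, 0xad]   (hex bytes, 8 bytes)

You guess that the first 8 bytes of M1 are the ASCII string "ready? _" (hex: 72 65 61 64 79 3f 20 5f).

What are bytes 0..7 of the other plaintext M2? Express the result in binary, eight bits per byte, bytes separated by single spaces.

First, c1 ⊕ c2 = (M1 ⊕ K) ⊕ (M2 ⊕ K) = M1 ⊕ M2, so the key drops out. Then M2 = (M1 ⊕ M2) ⊕ M1 over the first 8 bytes.
byte 0: (4e xor 6c) xor 72 = 22 xor 72 = 50
byte 1: (8b xor 0d) xor 65 = 86 xor 65 = e3
byte 2: (ac xor 7f) xor 61 = d3 xor 61 = b2
byte 3: (f8 xor df) xor 64 = 27 xor 64 = 43
byte 4: (ec xor 56) xor 79 = ba xor 79 = c3
byte 5: (36 xor ab) xor 3f = 9d xor 3f = a2
byte 6: (69 xor d2) xor 20 = bb xor 20 = 9b
byte 7: (3b xor ad) xor 5f = 96 xor 5f = c9

01010000 11100011 10110010 01000011 11000011 10100010 10011011 11001001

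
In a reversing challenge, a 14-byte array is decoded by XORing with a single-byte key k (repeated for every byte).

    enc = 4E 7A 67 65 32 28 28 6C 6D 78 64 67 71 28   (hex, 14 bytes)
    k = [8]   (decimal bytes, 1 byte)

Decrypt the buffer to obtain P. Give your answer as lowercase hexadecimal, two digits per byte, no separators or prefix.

46726f6d3a20206465706c6f7920

The 1-byte key repeats, so the effective keystream is 08 08 08 08 08 08 08 08 08 08 08 08 08 08.
byte 0: 4e ⊕ 08 = 46
byte 1: 7a ⊕ 08 = 72
byte 2: 67 ⊕ 08 = 6f
byte 3: 65 ⊕ 08 = 6d
byte 4: 32 ⊕ 08 = 3a
byte 5: 28 ⊕ 08 = 20
byte 6: 28 ⊕ 08 = 20
byte 7: 6c ⊕ 08 = 64
byte 8: 6d ⊕ 08 = 65
byte 9: 78 ⊕ 08 = 70
byte 10: 64 ⊕ 08 = 6c
byte 11: 67 ⊕ 08 = 6f
byte 12: 71 ⊕ 08 = 79
byte 13: 28 ⊕ 08 = 20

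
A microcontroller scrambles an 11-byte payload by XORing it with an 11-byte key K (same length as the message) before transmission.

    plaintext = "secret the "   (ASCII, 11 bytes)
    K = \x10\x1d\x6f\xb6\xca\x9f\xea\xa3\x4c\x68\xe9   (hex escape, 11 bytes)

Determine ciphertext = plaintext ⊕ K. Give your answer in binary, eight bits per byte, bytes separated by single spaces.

01100011 01111000 00001100 11000100 10101111 11101011 11001010 11010111 00100100 00001101 11001001

73 ⊕ 10 = 63
65 ⊕ 1d = 78
63 ⊕ 6f = 0c
72 ⊕ b6 = c4
65 ⊕ ca = af
74 ⊕ 9f = eb
20 ⊕ ea = ca
74 ⊕ a3 = d7
68 ⊕ 4c = 24
65 ⊕ 68 = 0d
20 ⊕ e9 = c9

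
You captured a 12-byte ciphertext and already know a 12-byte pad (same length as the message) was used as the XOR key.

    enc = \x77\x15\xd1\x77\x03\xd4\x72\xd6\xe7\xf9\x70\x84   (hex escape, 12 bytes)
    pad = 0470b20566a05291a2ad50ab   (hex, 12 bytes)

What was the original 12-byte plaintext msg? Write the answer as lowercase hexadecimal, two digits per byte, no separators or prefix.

73656372657420474554202f

byte 0: 77 XOR 04 = 73
byte 1: 15 XOR 70 = 65
byte 2: d1 XOR b2 = 63
byte 3: 77 XOR 05 = 72
byte 4: 03 XOR 66 = 65
byte 5: d4 XOR a0 = 74
byte 6: 72 XOR 52 = 20
byte 7: d6 XOR 91 = 47
byte 8: e7 XOR a2 = 45
byte 9: f9 XOR ad = 54
byte 10: 70 XOR 50 = 20
byte 11: 84 XOR ab = 2f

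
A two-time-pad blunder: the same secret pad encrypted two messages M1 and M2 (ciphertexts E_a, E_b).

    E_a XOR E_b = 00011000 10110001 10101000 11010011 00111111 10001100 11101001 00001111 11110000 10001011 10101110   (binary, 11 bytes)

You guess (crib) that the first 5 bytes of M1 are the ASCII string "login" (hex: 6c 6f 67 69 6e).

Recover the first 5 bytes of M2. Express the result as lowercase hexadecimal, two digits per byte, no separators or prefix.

Since E_a ⊕ E_b = M1 ⊕ M2, XORing with the guessed M1 bytes yields the corresponding M2 bytes: M2 = (E_a ⊕ E_b) ⊕ M1.
byte 0:  24 XOR 108 = 116
byte 1: 177 XOR 111 = 222
byte 2: 168 XOR 103 = 207
byte 3: 211 XOR 105 = 186
byte 4:  63 XOR 110 =  81

74decfba51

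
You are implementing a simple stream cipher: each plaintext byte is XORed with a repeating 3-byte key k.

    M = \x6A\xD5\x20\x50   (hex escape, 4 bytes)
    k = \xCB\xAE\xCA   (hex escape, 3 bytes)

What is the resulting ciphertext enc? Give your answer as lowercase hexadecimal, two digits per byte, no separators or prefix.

a17bea9b

The 3-byte key repeats, so the effective keystream is cb ae ca cb.
byte 0: 01101010 XOR 11001011 = 10100001
byte 1: 11010101 XOR 10101110 = 01111011
byte 2: 00100000 XOR 11001010 = 11101010
byte 3: 01010000 XOR 11001011 = 10011011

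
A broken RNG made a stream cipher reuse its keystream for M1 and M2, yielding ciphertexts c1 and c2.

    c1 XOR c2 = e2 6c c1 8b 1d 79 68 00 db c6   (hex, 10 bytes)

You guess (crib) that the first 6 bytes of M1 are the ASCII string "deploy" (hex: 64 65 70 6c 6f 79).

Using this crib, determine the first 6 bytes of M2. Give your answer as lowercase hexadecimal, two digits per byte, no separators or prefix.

Since c1 ⊕ c2 = M1 ⊕ M2, XORing with the guessed M1 bytes yields the corresponding M2 bytes: M2 = (c1 ⊕ c2) ⊕ M1.
e2 XOR 64 = 86
6c XOR 65 = 09
c1 XOR 70 = b1
8b XOR 6c = e7
1d XOR 6f = 72
79 XOR 79 = 00

8609b1e77200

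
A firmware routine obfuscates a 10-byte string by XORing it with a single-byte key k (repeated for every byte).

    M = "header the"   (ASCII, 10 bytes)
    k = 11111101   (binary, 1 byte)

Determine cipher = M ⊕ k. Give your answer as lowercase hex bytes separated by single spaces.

The 1-byte key repeats, so the effective keystream is fd fd fd fd fd fd fd fd fd fd.
byte 0: 01101000 ⊕ 11111101 = 10010101
byte 1: 01100101 ⊕ 11111101 = 10011000
byte 2: 01100001 ⊕ 11111101 = 10011100
byte 3: 01100100 ⊕ 11111101 = 10011001
byte 4: 01100101 ⊕ 11111101 = 10011000
byte 5: 01110010 ⊕ 11111101 = 10001111
byte 6: 00100000 ⊕ 11111101 = 11011101
byte 7: 01110100 ⊕ 11111101 = 10001001
byte 8: 01101000 ⊕ 11111101 = 10010101
byte 9: 01100101 ⊕ 11111101 = 10011000

95 98 9c 99 98 8f dd 89 95 98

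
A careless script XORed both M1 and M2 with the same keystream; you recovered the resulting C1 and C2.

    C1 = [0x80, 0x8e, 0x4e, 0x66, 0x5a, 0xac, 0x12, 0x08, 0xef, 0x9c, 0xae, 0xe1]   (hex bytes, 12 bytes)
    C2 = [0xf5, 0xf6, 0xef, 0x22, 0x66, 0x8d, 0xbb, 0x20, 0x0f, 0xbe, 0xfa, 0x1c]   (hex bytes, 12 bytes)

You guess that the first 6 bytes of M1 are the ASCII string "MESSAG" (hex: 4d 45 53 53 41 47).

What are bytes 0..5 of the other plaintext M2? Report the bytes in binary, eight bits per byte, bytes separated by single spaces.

First, C1 ⊕ C2 = (M1 ⊕ K) ⊕ (M2 ⊕ K) = M1 ⊕ M2, so the key drops out. Then M2 = (M1 ⊕ M2) ⊕ M1 over the first 6 bytes.
byte 0: (80 ⊕ f5) ⊕ 4d = 75 ⊕ 4d = 38
byte 1: (8e ⊕ f6) ⊕ 45 = 78 ⊕ 45 = 3d
byte 2: (4e ⊕ ef) ⊕ 53 = a1 ⊕ 53 = f2
byte 3: (66 ⊕ 22) ⊕ 53 = 44 ⊕ 53 = 17
byte 4: (5a ⊕ 66) ⊕ 41 = 3c ⊕ 41 = 7d
byte 5: (ac ⊕ 8d) ⊕ 47 = 21 ⊕ 47 = 66

00111000 00111101 11110010 00010111 01111101 01100110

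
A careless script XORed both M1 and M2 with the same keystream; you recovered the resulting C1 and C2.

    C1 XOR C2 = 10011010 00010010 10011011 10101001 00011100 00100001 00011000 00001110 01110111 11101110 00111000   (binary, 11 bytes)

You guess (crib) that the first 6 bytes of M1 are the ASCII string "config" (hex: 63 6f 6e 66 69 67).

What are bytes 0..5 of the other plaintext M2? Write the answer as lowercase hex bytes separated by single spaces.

Since C1 ⊕ C2 = M1 ⊕ M2, XORing with the guessed M1 bytes yields the corresponding M2 bytes: M2 = (C1 ⊕ C2) ⊕ M1.
9a xor 63 = f9
12 xor 6f = 7d
9b xor 6e = f5
a9 xor 66 = cf
1c xor 69 = 75
21 xor 67 = 46

f9 7d f5 cf 75 46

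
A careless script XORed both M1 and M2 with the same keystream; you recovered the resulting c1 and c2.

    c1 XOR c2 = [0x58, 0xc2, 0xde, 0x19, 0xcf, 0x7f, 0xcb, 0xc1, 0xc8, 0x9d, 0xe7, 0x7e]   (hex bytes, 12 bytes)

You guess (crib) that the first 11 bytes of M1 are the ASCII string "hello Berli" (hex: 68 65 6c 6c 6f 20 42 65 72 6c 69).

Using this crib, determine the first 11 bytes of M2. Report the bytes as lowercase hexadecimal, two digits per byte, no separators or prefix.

30a7b275a05f89a4baf18e

Since c1 ⊕ c2 = M1 ⊕ M2, XORing with the guessed M1 bytes yields the corresponding M2 bytes: M2 = (c1 ⊕ c2) ⊕ M1.
58 xor 68 = 30
c2 xor 65 = a7
de xor 6c = b2
19 xor 6c = 75
cf xor 6f = a0
7f xor 20 = 5f
cb xor 42 = 89
c1 xor 65 = a4
c8 xor 72 = ba
9d xor 6c = f1
e7 xor 69 = 8e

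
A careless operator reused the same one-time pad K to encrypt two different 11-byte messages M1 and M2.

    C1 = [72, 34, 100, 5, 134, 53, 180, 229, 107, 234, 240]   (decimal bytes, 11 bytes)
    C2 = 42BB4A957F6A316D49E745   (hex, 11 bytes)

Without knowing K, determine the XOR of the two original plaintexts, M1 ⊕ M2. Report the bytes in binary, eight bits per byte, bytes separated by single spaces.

C1 ⊕ C2 = (M1 ⊕ K) ⊕ (M2 ⊕ K) = M1 ⊕ M2 — the shared key cancels under XOR.
48 xor 42 = 0a
22 xor bb = 99
64 xor 4a = 2e
05 xor 95 = 90
86 xor 7f = f9
35 xor 6a = 5f
b4 xor 31 = 85
e5 xor 6d = 88
6b xor 49 = 22
ea xor e7 = 0d
f0 xor 45 = b5

00001010 10011001 00101110 10010000 11111001 01011111 10000101 10001000 00100010 00001101 10110101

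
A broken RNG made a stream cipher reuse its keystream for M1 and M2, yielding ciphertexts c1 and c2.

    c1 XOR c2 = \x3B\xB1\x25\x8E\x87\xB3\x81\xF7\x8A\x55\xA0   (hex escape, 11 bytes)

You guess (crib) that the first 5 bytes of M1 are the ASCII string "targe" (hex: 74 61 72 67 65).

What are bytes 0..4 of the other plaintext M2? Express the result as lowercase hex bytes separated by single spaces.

Since c1 ⊕ c2 = M1 ⊕ M2, XORing with the guessed M1 bytes yields the corresponding M2 bytes: M2 = (c1 ⊕ c2) ⊕ M1.
3b ⊕ 74 = 4f
b1 ⊕ 61 = d0
25 ⊕ 72 = 57
8e ⊕ 67 = e9
87 ⊕ 65 = e2

4f d0 57 e9 e2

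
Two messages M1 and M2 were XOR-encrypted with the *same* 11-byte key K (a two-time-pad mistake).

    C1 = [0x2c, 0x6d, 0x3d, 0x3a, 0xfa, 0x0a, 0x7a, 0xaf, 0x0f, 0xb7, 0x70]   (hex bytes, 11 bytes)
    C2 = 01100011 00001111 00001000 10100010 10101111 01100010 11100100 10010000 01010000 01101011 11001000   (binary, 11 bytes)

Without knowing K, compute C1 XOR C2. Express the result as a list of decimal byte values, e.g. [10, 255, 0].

[79, 98, 53, 152, 85, 104, 158, 63, 95, 220, 184]

C1 ⊕ C2 = (M1 ⊕ K) ⊕ (M2 ⊕ K) = M1 ⊕ M2 — the shared key cancels under XOR.
 44 XOR  99 =  79
109 XOR  15 =  98
 61 XOR   8 =  53
 58 XOR 162 = 152
250 XOR 175 =  85
 10 XOR  98 = 104
122 XOR 228 = 158
175 XOR 144 =  63
 15 XOR  80 =  95
183 XOR 107 = 220
112 XOR 200 = 184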